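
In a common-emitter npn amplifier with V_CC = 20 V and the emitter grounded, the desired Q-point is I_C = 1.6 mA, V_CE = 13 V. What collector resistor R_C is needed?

R_C ≈ 4.4 kΩ

Collector loop: V_CC = I_C·R_C + V_CE.
R_C = (V_CC − V_CE)/I_C = (20 − 13)/1.6 = 4.38 kΩ.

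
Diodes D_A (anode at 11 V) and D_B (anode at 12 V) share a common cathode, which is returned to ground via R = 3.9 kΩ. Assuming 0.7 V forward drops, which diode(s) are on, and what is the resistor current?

Assume both conduct. Then node N would need to be at both 11−0.7 = 10.3 V and 12−0.7 = 11.3 V, which is impossible.
Assume only D_B conducts: V_N = 12 − 0.7 = 11.3 V, so I_R = 11.3/3.9 = 2.9 mA.
Check D_A: its anode-to-cathode voltage is 11 − 11.3 = -0.3 V < 0.7 V, so it is off. The assumption is consistent.

Only D_B conducts; I_R ≈ 2.9 mA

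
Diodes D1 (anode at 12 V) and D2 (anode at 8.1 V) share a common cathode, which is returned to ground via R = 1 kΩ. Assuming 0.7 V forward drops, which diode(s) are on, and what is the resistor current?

Assume both conduct. Then node N would need to be at both 12−0.7 = 11.3 V and 8.1−0.7 = 7.4 V, which is impossible.
Assume only D1 conducts: V_N = 12 − 0.7 = 11.3 V, so I_R = 11.3/1 = 11.3 mA.
Check D2: its anode-to-cathode voltage is 8.1 − 11.3 = -3.2 V < 0.7 V, so it is off. The assumption is consistent.

Only D1 conducts; I_R ≈ 11 mA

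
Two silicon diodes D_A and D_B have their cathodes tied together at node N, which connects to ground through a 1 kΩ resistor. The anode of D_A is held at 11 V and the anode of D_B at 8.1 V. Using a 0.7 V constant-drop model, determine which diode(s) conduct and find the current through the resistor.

Only D_A conducts; I_R ≈ 10 mA

Assume both conduct. Then node N would need to be at both 11−0.7 = 10.3 V and 8.1−0.7 = 7.4 V, which is impossible.
Assume only D_A conducts: V_N = 11 − 0.7 = 10.3 V, so I_R = 10.3/1 = 10.3 mA.
Check D_B: its anode-to-cathode voltage is 8.1 − 10.3 = -2.2 V < 0.7 V, so it is off. The assumption is consistent.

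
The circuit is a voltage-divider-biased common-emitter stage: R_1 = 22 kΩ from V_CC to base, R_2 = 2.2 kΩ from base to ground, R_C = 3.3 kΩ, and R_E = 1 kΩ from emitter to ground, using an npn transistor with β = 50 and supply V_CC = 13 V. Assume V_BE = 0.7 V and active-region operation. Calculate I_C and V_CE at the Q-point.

I_C ≈ 0.45 mA, V_CE ≈ 11 V

Thevenize the base divider: V_Th = V_CC·R_2/(R_1+R_2) = 13×2.2/24.2 = 1.18 V, R_Th = R_1‖R_2 = 2 kΩ.
Base-emitter loop: V_Th = I_B·R_Th + V_BE + (β+1)I_B·R_E, so I_B = (1.18 − 0.7) / (2 + 51×1) = 0.00909 mA.
I_C = β·I_B = 50×0.00909 = 0.455 mA, and I_E = (β+1)I_B = 0.464 mA.
V_CE = V_CC − I_C·R_C − I_E·R_E = 13 − 0.455×3.3 − 0.464×1 = 11 V.
V_CE = 11 V > 0.2 V confirms active-region operation.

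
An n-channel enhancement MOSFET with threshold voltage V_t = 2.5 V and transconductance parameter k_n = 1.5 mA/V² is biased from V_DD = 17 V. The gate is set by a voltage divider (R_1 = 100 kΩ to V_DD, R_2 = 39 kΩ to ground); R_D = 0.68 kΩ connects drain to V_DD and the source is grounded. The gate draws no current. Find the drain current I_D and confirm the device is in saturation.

I_D ≈ 3.9 mA

V_G = V_DD·R_2/(R_1+R_2) = 17×39/139 = 4.77 V. With the source grounded, V_GS = V_G = 4.77 V.
Assume saturation: I_D = (k_n/2)(V_GS − V_t)² = (1.5/2)×(4.77 − 2.5)² = 0.75×2.27² = 3.86 mA.
V_DS = V_DD − I_D·R_D = 17 − 3.86×0.68 = 14.4 V.
Saturation requires V_DS ≥ V_GS − V_t = 2.27 V; 14.4 ≥ 2.27 ✓.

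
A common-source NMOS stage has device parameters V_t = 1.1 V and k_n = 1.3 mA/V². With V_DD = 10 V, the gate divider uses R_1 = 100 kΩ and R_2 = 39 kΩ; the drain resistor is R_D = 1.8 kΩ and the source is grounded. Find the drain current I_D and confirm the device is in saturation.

V_G = V_DD·R_2/(R_1+R_2) = 10×39/139 = 2.81 V. With the source grounded, V_GS = V_G = 2.81 V.
Assume saturation: I_D = (k_n/2)(V_GS − V_t)² = (1.3/2)×(2.81 − 1.1)² = 0.65×1.71² = 1.89 mA.
V_DS = V_DD − I_D·R_D = 10 − 1.89×1.8 = 6.6 V.
Saturation requires V_DS ≥ V_GS − V_t = 1.71 V; 6.6 ≥ 1.71 ✓.

I_D ≈ 1.9 mA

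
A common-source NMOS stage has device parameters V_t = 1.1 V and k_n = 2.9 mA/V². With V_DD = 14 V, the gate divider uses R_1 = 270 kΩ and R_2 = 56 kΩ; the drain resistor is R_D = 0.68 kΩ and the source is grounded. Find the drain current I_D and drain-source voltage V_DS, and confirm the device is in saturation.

I_D ≈ 2.5 mA, V_DS ≈ 12 V

V_G = V_DD·R_2/(R_1+R_2) = 14×56/326 = 2.4 V. With the source grounded, V_GS = V_G = 2.4 V.
Assume saturation: I_D = (k_n/2)(V_GS − V_t)² = (2.9/2)×(2.4 − 1.1)² = 1.45×1.3² = 2.47 mA.
V_DS = V_DD − I_D·R_D = 14 − 2.47×0.68 = 12.3 V.
Saturation requires V_DS ≥ V_GS − V_t = 1.3 V; 12.3 ≥ 1.3 ✓.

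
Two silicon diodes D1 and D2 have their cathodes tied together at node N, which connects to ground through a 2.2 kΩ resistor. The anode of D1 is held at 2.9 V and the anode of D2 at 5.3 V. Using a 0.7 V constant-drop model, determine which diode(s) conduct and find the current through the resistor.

Assume both conduct. Then node N would need to be at both 2.9−0.7 = 2.2 V and 5.3−0.7 = 4.6 V, which is impossible.
Assume only D2 conducts: V_N = 5.3 − 0.7 = 4.6 V, so I_R = 4.6/2.2 = 2.09 mA.
Check D1: its anode-to-cathode voltage is 2.9 − 4.6 = -1.7 V < 0.7 V, so it is off. The assumption is consistent.

Only D2 conducts; I_R ≈ 2.1 mA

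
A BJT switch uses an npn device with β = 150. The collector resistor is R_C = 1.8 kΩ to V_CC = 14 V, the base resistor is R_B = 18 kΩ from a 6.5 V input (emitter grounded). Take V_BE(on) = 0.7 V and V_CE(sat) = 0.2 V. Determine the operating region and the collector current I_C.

saturation; I_C ≈ 7.7 mA

Assume active: I_B = (6.5 − 0.7)/18 = 0.322 mA, giving I_C = β·I_B = 48.3 mA.
But then V_CE = 14 − 48.3×1.8 = -73 V < V_CE(sat) = 0.2 V — impossible in the active region.
So the transistor is saturated. With V_CE = 0.2 V, I_C = (V_CC − 0.2)/R_C = 13.8/1.8 = 7.67 mA.
Check: β·I_B = 48.3 mA > I_C = 7.67 mA, confirming saturation.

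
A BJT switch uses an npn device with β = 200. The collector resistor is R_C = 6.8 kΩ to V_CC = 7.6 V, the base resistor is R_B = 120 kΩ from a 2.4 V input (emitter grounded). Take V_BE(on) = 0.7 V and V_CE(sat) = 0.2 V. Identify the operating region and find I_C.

saturation; I_C ≈ 1.1 mA

Assume active: I_B = (2.4 − 0.7)/120 = 0.0142 mA, giving I_C = β·I_B = 2.83 mA.
But then V_CE = 7.6 − 2.83×6.8 = -11.7 V < V_CE(sat) = 0.2 V — impossible in the active region.
So the transistor is saturated. With V_CE = 0.2 V, I_C = (V_CC − 0.2)/R_C = 7.4/6.8 = 1.09 mA.
Check: β·I_B = 2.83 mA > I_C = 1.09 mA, confirming saturation.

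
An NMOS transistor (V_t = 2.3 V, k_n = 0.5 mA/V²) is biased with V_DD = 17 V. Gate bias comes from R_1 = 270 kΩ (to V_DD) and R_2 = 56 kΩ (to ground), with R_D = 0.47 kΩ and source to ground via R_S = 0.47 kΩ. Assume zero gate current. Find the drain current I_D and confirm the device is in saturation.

V_G = V_DD·R_2/(R_1+R_2) = 17×56/326 = 2.92 V.
Assume saturation: I_D = (k_n/2)(V_GS − V_t)² with V_GS = V_G − I_D·R_S = 2.92 − 0.47·I_D.
Substituting gives 0.0552·I_D² − 1.15·I_D + 0.0962 = 0, with roots I_D = 0.0843 or 20.7 mA.
The root I_D = 20.7 mA gives V_GS = -6.79 V ≤ V_t, so take I_D = 0.0843 mA.
Then V_GS = 2.88 V and V_DS = V_DD − I_D(R_D+R_S) = 17 − 0.0843×0.94 = 16.9 V.
Saturation requires V_DS ≥ V_GS − V_t = 0.581 V; 16.9 ≥ 0.581 ✓.

I_D ≈ 0.084 mA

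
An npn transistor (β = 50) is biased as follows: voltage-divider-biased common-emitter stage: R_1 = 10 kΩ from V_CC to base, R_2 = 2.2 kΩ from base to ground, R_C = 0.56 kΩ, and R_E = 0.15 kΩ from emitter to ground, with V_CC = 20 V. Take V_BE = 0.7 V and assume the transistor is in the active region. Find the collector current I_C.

I_C ≈ 15 mA

Thevenize the base divider: V_Th = V_CC·R_2/(R_1+R_2) = 20×2.2/12.2 = 3.61 V, R_Th = R_1‖R_2 = 1.8 kΩ.
Base-emitter loop: V_Th = I_B·R_Th + V_BE + (β+1)I_B·R_E, so I_B = (3.61 − 0.7) / (1.8 + 51×0.15) = 0.307 mA.
I_C = β·I_B = 50×0.307 = 15.4 mA, and I_E = (β+1)I_B = 15.7 mA.
V_CE = V_CC − I_C·R_C − I_E·R_E = 20 − 15.4×0.56 − 15.7×0.15 = 9.04 V.
V_CE = 9.04 V > 0.2 V confirms active-region operation.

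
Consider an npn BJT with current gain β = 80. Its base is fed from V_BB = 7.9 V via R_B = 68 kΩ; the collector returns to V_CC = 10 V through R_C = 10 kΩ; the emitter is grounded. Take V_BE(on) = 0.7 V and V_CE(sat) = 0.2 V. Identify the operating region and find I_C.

Assume active: I_B = (7.9 − 0.7)/68 = 0.106 mA, giving I_C = β·I_B = 8.47 mA.
But then V_CE = 10 − 8.47×10 = -74.7 V < V_CE(sat) = 0.2 V — impossible in the active region.
So the transistor is saturated. With V_CE = 0.2 V, I_C = (V_CC − 0.2)/R_C = 9.8/10 = 0.98 mA.
Check: β·I_B = 8.47 mA > I_C = 0.98 mA, confirming saturation.

saturation; I_C ≈ 0.98 mA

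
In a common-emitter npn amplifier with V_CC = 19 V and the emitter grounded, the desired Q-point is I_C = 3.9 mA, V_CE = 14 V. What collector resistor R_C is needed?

R_C ≈ 1.3 kΩ

Collector loop: V_CC = I_C·R_C + V_CE.
R_C = (V_CC − V_CE)/I_C = (19 − 14)/3.9 = 1.28 kΩ.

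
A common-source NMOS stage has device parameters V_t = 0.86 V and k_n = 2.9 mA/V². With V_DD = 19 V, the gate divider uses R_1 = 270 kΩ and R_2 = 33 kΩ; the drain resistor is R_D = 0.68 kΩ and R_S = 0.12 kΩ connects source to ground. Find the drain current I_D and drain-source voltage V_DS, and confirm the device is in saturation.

V_G = V_DD·R_2/(R_1+R_2) = 19×33/303 = 2.07 V.
Assume saturation: I_D = (k_n/2)(V_GS − V_t)² with V_GS = V_G − I_D·R_S = 2.07 − 0.12·I_D.
Substituting gives 0.0209·I_D² − 1.42·I_D + 2.12 = 0, with roots I_D = 1.53 or 66.5 mA.
The root I_D = 66.5 mA gives V_GS = -5.91 V ≤ V_t, so take I_D = 1.53 mA.
Then V_GS = 1.89 V and V_DS = V_DD − I_D(R_D+R_S) = 19 − 1.53×0.8 = 17.8 V.
Saturation requires V_DS ≥ V_GS − V_t = 1.03 V; 17.8 ≥ 1.03 ✓.

I_D ≈ 1.5 mA, V_DS ≈ 18 V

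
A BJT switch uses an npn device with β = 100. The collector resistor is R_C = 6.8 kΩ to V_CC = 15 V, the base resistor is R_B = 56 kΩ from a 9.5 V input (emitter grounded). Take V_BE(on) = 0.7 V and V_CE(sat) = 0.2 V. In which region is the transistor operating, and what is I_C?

saturation; I_C ≈ 2.2 mA

Assume active: I_B = (9.5 − 0.7)/56 = 0.157 mA, giving I_C = β·I_B = 15.7 mA.
But then V_CE = 15 − 15.7×6.8 = -91.9 V < V_CE(sat) = 0.2 V — impossible in the active region.
So the transistor is saturated. With V_CE = 0.2 V, I_C = (V_CC − 0.2)/R_C = 14.8/6.8 = 2.18 mA.
Check: β·I_B = 15.7 mA > I_C = 2.18 mA, confirming saturation.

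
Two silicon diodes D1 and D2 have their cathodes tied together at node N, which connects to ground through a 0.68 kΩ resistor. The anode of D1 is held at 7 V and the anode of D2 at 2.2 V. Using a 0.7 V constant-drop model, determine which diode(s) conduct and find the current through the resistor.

Only D1 conducts; I_R ≈ 9.3 mA

Assume both conduct. Then node N would need to be at both 7−0.7 = 6.3 V and 2.2−0.7 = 1.5 V, which is impossible.
Assume only D1 conducts: V_N = 7 − 0.7 = 6.3 V, so I_R = 6.3/0.68 = 9.26 mA.
Check D2: its anode-to-cathode voltage is 2.2 − 6.3 = -4.1 V < 0.7 V, so it is off. The assumption is consistent.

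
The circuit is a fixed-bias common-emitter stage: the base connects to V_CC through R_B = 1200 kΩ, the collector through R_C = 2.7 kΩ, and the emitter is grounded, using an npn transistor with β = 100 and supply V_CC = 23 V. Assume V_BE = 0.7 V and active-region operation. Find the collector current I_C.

I_C ≈ 1.9 mA

Base loop: V_CC = I_B·R_B + V_BE, so I_B = (23 − 0.7)/1200 kΩ = 0.0186 mA.
In the active region I_C = β·I_B = 100 × 0.0186 = 1.86 mA.
Collector loop: V_CE = V_CC − I_C·R_C = 23 − 1.86×2.7 = 18 V.
Since V_CE = 18 V > V_CE(sat) ≈ 0.2 V, the transistor is in the active region as assumed.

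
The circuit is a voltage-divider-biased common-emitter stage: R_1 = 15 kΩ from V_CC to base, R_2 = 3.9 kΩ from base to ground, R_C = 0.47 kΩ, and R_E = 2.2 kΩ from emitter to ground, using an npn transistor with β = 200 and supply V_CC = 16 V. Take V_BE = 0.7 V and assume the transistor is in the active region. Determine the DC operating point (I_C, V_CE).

Thevenize the base divider: V_Th = V_CC·R_2/(R_1+R_2) = 16×3.9/18.9 = 3.3 V, R_Th = R_1‖R_2 = 3.1 kΩ.
Base-emitter loop: V_Th = I_B·R_Th + V_BE + (β+1)I_B·R_E, so I_B = (3.3 − 0.7) / (3.1 + 201×2.2) = 0.00584 mA.
I_C = β·I_B = 200×0.00584 = 1.17 mA, and I_E = (β+1)I_B = 1.17 mA.
V_CE = V_CC − I_C·R_C − I_E·R_E = 16 − 1.17×0.47 − 1.17×2.2 = 12.9 V.
V_CE = 12.9 V > 0.2 V confirms active-region operation.

I_C ≈ 1.2 mA, V_CE ≈ 13 V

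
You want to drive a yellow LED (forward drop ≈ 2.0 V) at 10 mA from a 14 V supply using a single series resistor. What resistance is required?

R ≈ 1.2 kΩ

The resistor drops V_S − V_D = 14 − 2.0 = 12 V at 10 mA.
R = 12 V / 10 mA = 1.2 kΩ.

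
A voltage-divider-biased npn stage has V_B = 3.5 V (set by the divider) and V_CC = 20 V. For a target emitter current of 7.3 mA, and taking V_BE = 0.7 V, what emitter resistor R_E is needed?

R_E ≈ 0.38 kΩ

V_E = V_B − V_BE = 3.5 − 0.7 = 2.8 V.
R_E = V_E / I_E = 2.8 / 7.3 = 0.384 kΩ.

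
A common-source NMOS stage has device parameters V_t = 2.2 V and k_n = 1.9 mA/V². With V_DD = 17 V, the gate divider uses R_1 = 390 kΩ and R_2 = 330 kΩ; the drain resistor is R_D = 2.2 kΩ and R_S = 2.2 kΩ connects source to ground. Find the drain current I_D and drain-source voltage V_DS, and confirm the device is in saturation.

I_D ≈ 1.9 mA, V_DS ≈ 8.6 V

V_G = V_DD·R_2/(R_1+R_2) = 17×330/720 = 7.79 V.
Assume saturation: I_D = (k_n/2)(V_GS − V_t)² with V_GS = V_G − I_D·R_S = 7.79 − 2.2·I_D.
Substituting gives 4.6·I_D² − 24.4·I_D + 29.7 = 0, with roots I_D = 1.9 or 3.4 mA.
The root I_D = 3.4 mA gives V_GS = 0.308 V ≤ V_t, so take I_D = 1.9 mA.
Then V_GS = 3.61 V and V_DS = V_DD − I_D(R_D+R_S) = 17 − 1.9×4.4 = 8.64 V.
Saturation requires V_DS ≥ V_GS − V_t = 1.41 V; 8.64 ≥ 1.41 ✓.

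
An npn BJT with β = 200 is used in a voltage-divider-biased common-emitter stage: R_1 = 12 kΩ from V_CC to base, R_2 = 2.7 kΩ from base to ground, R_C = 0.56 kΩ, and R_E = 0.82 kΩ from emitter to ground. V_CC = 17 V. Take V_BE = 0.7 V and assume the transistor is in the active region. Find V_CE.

V_CE ≈ 13 V

Thevenize the base divider: V_Th = V_CC·R_2/(R_1+R_2) = 17×2.7/14.7 = 3.12 V, R_Th = R_1‖R_2 = 2.2 kΩ.
Base-emitter loop: V_Th = I_B·R_Th + V_BE + (β+1)I_B·R_E, so I_B = (3.12 − 0.7) / (2.2 + 201×0.82) = 0.0145 mA.
I_C = β·I_B = 200×0.0145 = 2.9 mA, and I_E = (β+1)I_B = 2.92 mA.
V_CE = V_CC − I_C·R_C − I_E·R_E = 17 − 2.9×0.56 − 2.92×0.82 = 13 V.
V_CE = 13 V > 0.2 V confirms active-region operation.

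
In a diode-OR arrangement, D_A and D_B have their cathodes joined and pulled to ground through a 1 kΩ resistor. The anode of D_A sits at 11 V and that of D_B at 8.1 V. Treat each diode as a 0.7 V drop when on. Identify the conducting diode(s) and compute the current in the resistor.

Assume both conduct. Then node N would need to be at both 11−0.7 = 10.3 V and 8.1−0.7 = 7.4 V, which is impossible.
Assume only D_A conducts: V_N = 11 − 0.7 = 10.3 V, so I_R = 10.3/1 = 10.3 mA.
Check D_B: its anode-to-cathode voltage is 8.1 − 10.3 = -2.2 V < 0.7 V, so it is off. The assumption is consistent.

Only D_A conducts; I_R ≈ 10 mA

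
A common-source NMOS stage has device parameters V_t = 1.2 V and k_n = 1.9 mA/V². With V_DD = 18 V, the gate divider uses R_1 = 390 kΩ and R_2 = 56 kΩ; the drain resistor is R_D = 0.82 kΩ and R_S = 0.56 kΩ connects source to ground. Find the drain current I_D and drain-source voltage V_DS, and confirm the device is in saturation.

I_D ≈ 0.54 mA, V_DS ≈ 17 V

V_G = V_DD·R_2/(R_1+R_2) = 18×56/446 = 2.26 V.
Assume saturation: I_D = (k_n/2)(V_GS − V_t)² with V_GS = V_G − I_D·R_S = 2.26 − 0.56·I_D.
Substituting gives 0.298·I_D² − 2.13·I_D + 1.07 = 0, with roots I_D = 0.543 or 6.6 mA.
The root I_D = 6.6 mA gives V_GS = -1.44 V ≤ V_t, so take I_D = 0.543 mA.
Then V_GS = 1.96 V and V_DS = V_DD − I_D(R_D+R_S) = 18 − 0.543×1.38 = 17.3 V.
Saturation requires V_DS ≥ V_GS − V_t = 0.756 V; 17.3 ≥ 0.756 ✓.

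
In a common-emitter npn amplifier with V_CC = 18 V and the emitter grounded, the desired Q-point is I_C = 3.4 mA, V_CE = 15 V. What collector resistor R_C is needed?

Collector loop: V_CC = I_C·R_C + V_CE.
R_C = (V_CC − V_CE)/I_C = (18 − 15)/3.4 = 0.882 kΩ.

R_C ≈ 0.88 kΩ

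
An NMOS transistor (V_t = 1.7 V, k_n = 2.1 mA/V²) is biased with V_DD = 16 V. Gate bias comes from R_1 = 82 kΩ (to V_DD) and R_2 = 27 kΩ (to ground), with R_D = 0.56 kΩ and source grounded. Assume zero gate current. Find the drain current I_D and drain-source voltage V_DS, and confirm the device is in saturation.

I_D ≈ 5.4 mA, V_DS ≈ 13 V

V_G = V_DD·R_2/(R_1+R_2) = 16×27/109 = 3.96 V. With the source grounded, V_GS = V_G = 3.96 V.
Assume saturation: I_D = (k_n/2)(V_GS − V_t)² = (2.1/2)×(3.96 − 1.7)² = 1.05×2.26² = 5.38 mA.
V_DS = V_DD − I_D·R_D = 16 − 5.38×0.56 = 13 V.
Saturation requires V_DS ≥ V_GS − V_t = 2.26 V; 13 ≥ 2.26 ✓.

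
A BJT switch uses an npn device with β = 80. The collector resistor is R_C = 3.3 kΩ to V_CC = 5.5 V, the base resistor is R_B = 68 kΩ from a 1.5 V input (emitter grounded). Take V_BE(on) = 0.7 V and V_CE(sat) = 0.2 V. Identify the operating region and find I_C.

Assume active. Base-emitter loop: I_B = (V_BB − V_BE)/R_B = (1.5 − 0.7)/68 = 0.0118 mA.
I_C = β·I_B = 80×0.0118 = 0.941 mA.
V_CE = V_CC − I_C·R_C = 5.5 − 0.941×3.3 = 2.39 V > V_CE(sat), so the active-region assumption holds.

active; I_C ≈ 0.94 mA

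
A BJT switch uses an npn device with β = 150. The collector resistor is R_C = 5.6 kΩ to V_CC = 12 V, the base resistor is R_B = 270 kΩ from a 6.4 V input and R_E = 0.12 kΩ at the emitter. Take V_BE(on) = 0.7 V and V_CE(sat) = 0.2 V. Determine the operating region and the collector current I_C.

saturation; I_C ≈ 2.1 mA

Assume active: I_B = (6.4 − 0.7)/(270 + 151×0.12) = 0.0198 mA, I_C = β·I_B = 2.97 mA.
Then V_CE = 12 − 2.97×5.6 − 2.99×0.12 = -4.98 V < 0.2 V — the active assumption fails.
Re-solve with V_CE = 0.2 V. KCL at the emitter: V_E/R_E = (V_BB−0.7−V_E)/R_B + (V_CC−0.2−V_E)/R_C, giving V_E = 0.25 V.
I_C = (V_CC − 0.2 − V_E)/R_C = (11.8 − 0.25)/5.6 = 2.06 mA.
Check: I_B = (5.7 − 0.25)/270 = 0.0202 mA, and β·I_B = 3.03 mA > I_C, confirming saturation.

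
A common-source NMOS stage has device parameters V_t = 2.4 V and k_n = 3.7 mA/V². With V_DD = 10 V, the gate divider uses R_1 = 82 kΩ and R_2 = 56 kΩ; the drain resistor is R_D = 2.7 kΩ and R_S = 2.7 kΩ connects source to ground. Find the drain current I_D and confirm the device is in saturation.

V_G = V_DD·R_2/(R_1+R_2) = 10×56/138 = 4.06 V.
Assume saturation: I_D = (k_n/2)(V_GS − V_t)² with V_GS = V_G − I_D·R_S = 4.06 − 2.7·I_D.
Substituting gives 13.5·I_D² − 17.6·I_D + 5.09 = 0, with roots I_D = 0.435 or 0.868 mA.
The root I_D = 0.868 mA gives V_GS = 1.72 V ≤ V_t, so take I_D = 0.435 mA.
Then V_GS = 2.88 V and V_DS = V_DD − I_D(R_D+R_S) = 10 − 0.435×5.4 = 7.65 V.
Saturation requires V_DS ≥ V_GS − V_t = 0.485 V; 7.65 ≥ 0.485 ✓.

I_D ≈ 0.43 mA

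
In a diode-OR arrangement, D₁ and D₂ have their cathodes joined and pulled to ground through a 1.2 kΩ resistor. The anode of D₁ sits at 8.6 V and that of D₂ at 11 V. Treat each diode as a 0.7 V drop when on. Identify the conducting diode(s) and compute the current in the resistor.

Only D₂ conducts; I_R ≈ 8.6 mA

Assume both conduct. Then node N would need to be at both 8.6−0.7 = 7.9 V and 11−0.7 = 10.3 V, which is impossible.
Assume only D₂ conducts: V_N = 11 − 0.7 = 10.3 V, so I_R = 10.3/1.2 = 8.58 mA.
Check D₁: its anode-to-cathode voltage is 8.6 − 10.3 = -1.7 V < 0.7 V, so it is off. The assumption is consistent.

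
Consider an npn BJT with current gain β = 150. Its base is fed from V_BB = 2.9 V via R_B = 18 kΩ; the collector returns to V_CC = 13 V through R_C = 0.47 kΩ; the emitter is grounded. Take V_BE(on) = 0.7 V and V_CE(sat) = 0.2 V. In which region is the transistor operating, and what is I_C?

active; I_C ≈ 18 mA

Assume active. Base-emitter loop: I_B = (V_BB − V_BE)/R_B = (2.9 − 0.7)/18 = 0.122 mA.
I_C = β·I_B = 150×0.122 = 18.3 mA.
V_CE = V_CC − I_C·R_C = 13 − 18.3×0.47 = 4.38 V > V_CE(sat), so the active-region assumption holds.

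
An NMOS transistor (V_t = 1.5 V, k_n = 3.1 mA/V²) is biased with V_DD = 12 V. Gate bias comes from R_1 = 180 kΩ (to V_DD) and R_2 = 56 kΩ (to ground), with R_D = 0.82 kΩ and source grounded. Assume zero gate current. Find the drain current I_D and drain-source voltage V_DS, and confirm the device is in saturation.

V_G = V_DD·R_2/(R_1+R_2) = 12×56/236 = 2.85 V. With the source grounded, V_GS = V_G = 2.85 V.
Assume saturation: I_D = (k_n/2)(V_GS − V_t)² = (3.1/2)×(2.85 − 1.5)² = 1.55×1.35² = 2.81 mA.
V_DS = V_DD − I_D·R_D = 12 − 2.81×0.82 = 9.69 V.
Saturation requires V_DS ≥ V_GS − V_t = 1.35 V; 9.69 ≥ 1.35 ✓.

I_D ≈ 2.8 mA, V_DS ≈ 9.7 V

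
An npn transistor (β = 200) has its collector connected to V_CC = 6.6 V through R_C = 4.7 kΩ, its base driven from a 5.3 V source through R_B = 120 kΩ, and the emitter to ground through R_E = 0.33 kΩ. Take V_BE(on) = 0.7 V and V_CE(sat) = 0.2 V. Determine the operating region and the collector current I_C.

saturation; I_C ≈ 1.3 mA

Assume active: I_B = (5.3 − 0.7)/(120 + 201×0.33) = 0.0247 mA, I_C = β·I_B = 4.94 mA.
Then V_CE = 6.6 − 4.94×4.7 − 4.96×0.33 = -18.2 V < 0.2 V — the active assumption fails.
Re-solve with V_CE = 0.2 V. KCL at the emitter: V_E/R_E = (V_BB−0.7−V_E)/R_B + (V_CC−0.2−V_E)/R_C, giving V_E = 0.431 V.
I_C = (V_CC − 0.2 − V_E)/R_C = (6.4 − 0.431)/4.7 = 1.27 mA.
Check: I_B = (4.6 − 0.431)/120 = 0.0347 mA, and β·I_B = 6.95 mA > I_C, confirming saturation.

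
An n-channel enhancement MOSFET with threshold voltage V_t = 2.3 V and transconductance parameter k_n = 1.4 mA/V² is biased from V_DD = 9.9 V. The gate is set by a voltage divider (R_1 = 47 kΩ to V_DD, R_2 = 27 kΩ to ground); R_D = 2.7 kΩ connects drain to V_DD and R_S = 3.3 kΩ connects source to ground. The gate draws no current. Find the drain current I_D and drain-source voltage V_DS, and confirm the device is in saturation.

I_D ≈ 0.23 mA, V_DS ≈ 8.5 V

V_G = V_DD·R_2/(R_1+R_2) = 9.9×27/74 = 3.61 V.
Assume saturation: I_D = (k_n/2)(V_GS − V_t)² with V_GS = V_G − I_D·R_S = 3.61 − 3.3·I_D.
Substituting gives 7.62·I_D² − 7.06·I_D + 1.21 = 0, with roots I_D = 0.226 or 0.701 mA.
The root I_D = 0.701 mA gives V_GS = 1.3 V ≤ V_t, so take I_D = 0.226 mA.
Then V_GS = 2.87 V and V_DS = V_DD − I_D(R_D+R_S) = 9.9 − 0.226×6 = 8.55 V.
Saturation requires V_DS ≥ V_GS − V_t = 0.568 V; 8.55 ≥ 0.568 ✓.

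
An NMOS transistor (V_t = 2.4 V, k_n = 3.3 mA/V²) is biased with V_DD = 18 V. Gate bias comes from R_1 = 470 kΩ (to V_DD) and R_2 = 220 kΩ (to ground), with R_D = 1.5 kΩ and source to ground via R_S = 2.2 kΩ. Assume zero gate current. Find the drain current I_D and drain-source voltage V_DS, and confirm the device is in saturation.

I_D ≈ 1.1 mA, V_DS ≈ 14 V

V_G = V_DD·R_2/(R_1+R_2) = 18×220/690 = 5.74 V.
Assume saturation: I_D = (k_n/2)(V_GS − V_t)² with V_GS = V_G − I_D·R_S = 5.74 − 2.2·I_D.
Substituting gives 7.99·I_D² − 25.2·I_D + 18.4 = 0, with roots I_D = 1.14 or 2.02 mA.
The root I_D = 2.02 mA gives V_GS = 1.29 V ≤ V_t, so take I_D = 1.14 mA.
Then V_GS = 3.23 V and V_DS = V_DD − I_D(R_D+R_S) = 18 − 1.14×3.7 = 13.8 V.
Saturation requires V_DS ≥ V_GS − V_t = 0.831 V; 13.8 ≥ 0.831 ✓.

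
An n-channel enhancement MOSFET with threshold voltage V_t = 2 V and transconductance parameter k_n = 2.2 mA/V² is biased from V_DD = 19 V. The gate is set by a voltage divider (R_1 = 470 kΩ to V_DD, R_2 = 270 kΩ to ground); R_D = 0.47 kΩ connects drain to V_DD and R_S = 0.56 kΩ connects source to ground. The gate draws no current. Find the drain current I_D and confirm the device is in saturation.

V_G = V_DD·R_2/(R_1+R_2) = 19×270/740 = 6.93 V.
Assume saturation: I_D = (k_n/2)(V_GS − V_t)² with V_GS = V_G − I_D·R_S = 6.93 − 0.56·I_D.
Substituting gives 0.345·I_D² − 7.08·I_D + 26.8 = 0, with roots I_D = 5 or 15.5 mA.
The root I_D = 15.5 mA gives V_GS = -1.76 V ≤ V_t, so take I_D = 5 mA.
Then V_GS = 4.13 V and V_DS = V_DD − I_D(R_D+R_S) = 19 − 5×1.03 = 13.8 V.
Saturation requires V_DS ≥ V_GS − V_t = 2.13 V; 13.8 ≥ 2.13 ✓.

I_D ≈ 5 mA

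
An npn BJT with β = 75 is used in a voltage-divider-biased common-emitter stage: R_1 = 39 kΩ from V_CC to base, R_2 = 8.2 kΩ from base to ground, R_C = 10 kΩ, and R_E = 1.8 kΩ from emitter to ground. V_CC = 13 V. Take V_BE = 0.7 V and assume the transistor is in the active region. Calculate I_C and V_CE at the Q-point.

I_C ≈ 0.81 mA, V_CE ≈ 3.4 V

Thevenize the base divider: V_Th = V_CC·R_2/(R_1+R_2) = 13×8.2/47.2 = 2.26 V, R_Th = R_1‖R_2 = 6.78 kΩ.
Base-emitter loop: V_Th = I_B·R_Th + V_BE + (β+1)I_B·R_E, so I_B = (2.26 − 0.7) / (6.78 + 76×1.8) = 0.0109 mA.
I_C = β·I_B = 75×0.0109 = 0.814 mA, and I_E = (β+1)I_B = 0.825 mA.
V_CE = V_CC − I_C·R_C − I_E·R_E = 13 − 0.814×10 − 0.825×1.8 = 3.37 V.
V_CE = 3.37 V > 0.2 V confirms active-region operation.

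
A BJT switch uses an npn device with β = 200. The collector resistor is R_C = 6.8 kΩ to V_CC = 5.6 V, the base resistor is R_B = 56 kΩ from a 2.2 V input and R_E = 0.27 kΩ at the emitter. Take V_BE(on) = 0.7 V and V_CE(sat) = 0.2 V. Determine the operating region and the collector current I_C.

saturation; I_C ≈ 0.76 mA

Assume active: I_B = (2.2 − 0.7)/(56 + 201×0.27) = 0.0136 mA, I_C = β·I_B = 2.72 mA.
Then V_CE = 5.6 − 2.72×6.8 − 2.73×0.27 = -13.6 V < 0.2 V — the active assumption fails.
Re-solve with V_CE = 0.2 V. KCL at the emitter: V_E/R_E = (V_BB−0.7−V_E)/R_B + (V_CC−0.2−V_E)/R_C, giving V_E = 0.212 V.
I_C = (V_CC − 0.2 − V_E)/R_C = (5.4 − 0.212)/6.8 = 0.763 mA.
Check: I_B = (1.5 − 0.212)/56 = 0.023 mA, and β·I_B = 4.6 mA > I_C, confirming saturation.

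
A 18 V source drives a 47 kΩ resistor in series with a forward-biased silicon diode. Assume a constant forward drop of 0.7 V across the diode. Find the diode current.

KVL around the loop: 18 = V_D + I·R = 0.7 + I × 47 kΩ.
So I = (18 − 0.7) / 47 kΩ = 17.3 / 47 = 0.368 mA.

I ≈ 0.37 mA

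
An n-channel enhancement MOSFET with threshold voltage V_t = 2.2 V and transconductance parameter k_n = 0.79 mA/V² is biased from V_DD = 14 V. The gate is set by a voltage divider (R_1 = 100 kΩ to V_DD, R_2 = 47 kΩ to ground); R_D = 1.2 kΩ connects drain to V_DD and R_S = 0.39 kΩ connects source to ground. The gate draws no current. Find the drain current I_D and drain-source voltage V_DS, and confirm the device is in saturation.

V_G = V_DD·R_2/(R_1+R_2) = 14×47/147 = 4.48 V.
Assume saturation: I_D = (k_n/2)(V_GS − V_t)² with V_GS = V_G − I_D·R_S = 4.48 − 0.39·I_D.
Substituting gives 0.0601·I_D² − 1.7·I_D + 2.05 = 0, with roots I_D = 1.26 or 27.1 mA.
The root I_D = 27.1 mA gives V_GS = -6.08 V ≤ V_t, so take I_D = 1.26 mA.
Then V_GS = 3.99 V and V_DS = V_DD − I_D(R_D+R_S) = 14 − 1.26×1.59 = 12 V.
Saturation requires V_DS ≥ V_GS − V_t = 1.79 V; 12 ≥ 1.79 ✓.

I_D ≈ 1.3 mA, V_DS ≈ 12 V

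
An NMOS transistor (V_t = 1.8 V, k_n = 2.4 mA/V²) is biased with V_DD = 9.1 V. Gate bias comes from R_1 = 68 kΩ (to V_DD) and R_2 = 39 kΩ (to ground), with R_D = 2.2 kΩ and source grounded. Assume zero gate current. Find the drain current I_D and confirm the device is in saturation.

I_D ≈ 2.8 mA

V_G = V_DD·R_2/(R_1+R_2) = 9.1×39/107 = 3.32 V. With the source grounded, V_GS = V_G = 3.32 V.
Assume saturation: I_D = (k_n/2)(V_GS − V_t)² = (2.4/2)×(3.32 − 1.8)² = 1.2×1.52² = 2.76 mA.
V_DS = V_DD − I_D·R_D = 9.1 − 2.76×2.2 = 3.03 V.
Saturation requires V_DS ≥ V_GS − V_t = 1.52 V; 3.03 ≥ 1.52 ✓.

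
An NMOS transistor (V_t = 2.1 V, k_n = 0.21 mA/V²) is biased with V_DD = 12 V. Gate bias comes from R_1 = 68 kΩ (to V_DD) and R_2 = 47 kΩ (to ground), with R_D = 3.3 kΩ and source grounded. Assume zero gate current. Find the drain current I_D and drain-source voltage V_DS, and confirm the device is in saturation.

I_D ≈ 0.83 mA, V_DS ≈ 9.3 V

V_G = V_DD·R_2/(R_1+R_2) = 12×47/115 = 4.9 V. With the source grounded, V_GS = V_G = 4.9 V.
Assume saturation: I_D = (k_n/2)(V_GS − V_t)² = (0.21/2)×(4.9 − 2.1)² = 0.105×2.8² = 0.826 mA.
V_DS = V_DD − I_D·R_D = 12 − 0.826×3.3 = 9.27 V.
Saturation requires V_DS ≥ V_GS − V_t = 2.8 V; 9.27 ≥ 2.8 ✓.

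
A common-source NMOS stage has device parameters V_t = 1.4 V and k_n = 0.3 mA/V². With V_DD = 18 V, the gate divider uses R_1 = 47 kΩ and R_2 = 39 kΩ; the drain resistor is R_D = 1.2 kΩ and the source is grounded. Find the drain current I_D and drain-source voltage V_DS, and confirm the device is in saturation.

I_D ≈ 6.9 mA, V_DS ≈ 9.8 V

V_G = V_DD·R_2/(R_1+R_2) = 18×39/86 = 8.16 V. With the source grounded, V_GS = V_G = 8.16 V.
Assume saturation: I_D = (k_n/2)(V_GS − V_t)² = (0.3/2)×(8.16 − 1.4)² = 0.15×6.76² = 6.86 mA.
V_DS = V_DD − I_D·R_D = 18 − 6.86×1.2 = 9.77 V.
Saturation requires V_DS ≥ V_GS − V_t = 6.76 V; 9.77 ≥ 6.76 ✓.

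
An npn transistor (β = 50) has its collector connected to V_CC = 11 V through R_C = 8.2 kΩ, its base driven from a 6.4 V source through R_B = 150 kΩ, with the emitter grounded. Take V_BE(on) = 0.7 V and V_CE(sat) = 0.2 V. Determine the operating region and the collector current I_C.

saturation; I_C ≈ 1.3 mA

Assume active: I_B = (6.4 − 0.7)/150 = 0.038 mA, giving I_C = β·I_B = 1.9 mA.
But then V_CE = 11 − 1.9×8.2 = -4.58 V < V_CE(sat) = 0.2 V — impossible in the active region.
So the transistor is saturated. With V_CE = 0.2 V, I_C = (V_CC − 0.2)/R_C = 10.8/8.2 = 1.32 mA.
Check: β·I_B = 1.9 mA > I_C = 1.32 mA, confirming saturation.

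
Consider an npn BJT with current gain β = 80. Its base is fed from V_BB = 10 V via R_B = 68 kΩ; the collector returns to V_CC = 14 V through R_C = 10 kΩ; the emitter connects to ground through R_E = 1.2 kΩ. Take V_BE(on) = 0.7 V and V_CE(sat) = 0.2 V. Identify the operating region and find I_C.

Assume active: I_B = (10 − 0.7)/(68 + 81×1.2) = 0.0563 mA, I_C = β·I_B = 4.5 mA.
Then V_CE = 14 − 4.5×10 − 4.56×1.2 = -36.5 V < 0.2 V — the active assumption fails.
Re-solve with V_CE = 0.2 V. KCL at the emitter: V_E/R_E = (V_BB−0.7−V_E)/R_B + (V_CC−0.2−V_E)/R_C, giving V_E = 1.6 V.
I_C = (V_CC − 0.2 − V_E)/R_C = (13.8 − 1.6)/10 = 1.22 mA.
Check: I_B = (9.3 − 1.6)/68 = 0.113 mA, and β·I_B = 9.06 mA > I_C, confirming saturation.

saturation; I_C ≈ 1.2 mA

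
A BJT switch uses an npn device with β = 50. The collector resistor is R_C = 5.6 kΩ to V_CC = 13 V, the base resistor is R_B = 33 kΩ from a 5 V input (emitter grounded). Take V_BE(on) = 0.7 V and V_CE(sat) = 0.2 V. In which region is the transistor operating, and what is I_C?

Assume active: I_B = (5 − 0.7)/33 = 0.13 mA, giving I_C = β·I_B = 6.52 mA.
But then V_CE = 13 − 6.52×5.6 = -23.5 V < V_CE(sat) = 0.2 V — impossible in the active region.
So the transistor is saturated. With V_CE = 0.2 V, I_C = (V_CC − 0.2)/R_C = 12.8/5.6 = 2.29 mA.
Check: β·I_B = 6.52 mA > I_C = 2.29 mA, confirming saturation.

saturation; I_C ≈ 2.3 mA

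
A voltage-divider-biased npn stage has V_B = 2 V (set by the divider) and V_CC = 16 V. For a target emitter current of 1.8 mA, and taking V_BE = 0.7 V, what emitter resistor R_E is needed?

R_E ≈ 0.72 kΩ

V_E = V_B − V_BE = 2 − 0.7 = 1.3 V.
R_E = V_E / I_E = 1.3 / 1.8 = 0.722 kΩ.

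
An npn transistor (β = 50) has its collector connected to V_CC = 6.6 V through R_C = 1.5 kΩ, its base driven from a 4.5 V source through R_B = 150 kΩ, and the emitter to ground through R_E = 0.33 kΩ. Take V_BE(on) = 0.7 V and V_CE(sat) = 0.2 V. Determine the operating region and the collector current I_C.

active; I_C ≈ 1.1 mA

Assume active. Base-emitter loop: I_B = (V_BB − V_BE)/(R_B + (β+1)R_E) = (4.5 − 0.7)/(150 + 51×0.33) = 0.0228 mA.
I_C = β·I_B = 50×0.0228 = 1.14 mA.
V_CE = V_CC − I_C·R_C − I_E·R_E = 6.6 − 1.14×1.5 − 1.16×0.33 = 4.51 V > V_CE(sat), so the active-region assumption holds.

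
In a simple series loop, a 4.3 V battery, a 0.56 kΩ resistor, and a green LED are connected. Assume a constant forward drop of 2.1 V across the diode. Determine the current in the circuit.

KVL around the loop: 4.3 = V_D + I·R = 2.1 + I × 0.56 kΩ.
So I = (4.3 − 2.1) / 0.56 kΩ = 2.2 / 0.56 = 3.93 mA.

I ≈ 3.9 mA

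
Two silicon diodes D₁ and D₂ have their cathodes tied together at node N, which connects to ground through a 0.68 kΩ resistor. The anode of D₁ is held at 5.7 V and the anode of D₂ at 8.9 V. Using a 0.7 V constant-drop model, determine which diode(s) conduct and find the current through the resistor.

Only D₂ conducts; I_R ≈ 12 mA

Assume both conduct. Then node N would need to be at both 5.7−0.7 = 5 V and 8.9−0.7 = 8.2 V, which is impossible.
Assume only D₂ conducts: V_N = 8.9 − 0.7 = 8.2 V, so I_R = 8.2/0.68 = 12.1 mA.
Check D₁: its anode-to-cathode voltage is 5.7 − 8.2 = -2.5 V < 0.7 V, so it is off. The assumption is consistent.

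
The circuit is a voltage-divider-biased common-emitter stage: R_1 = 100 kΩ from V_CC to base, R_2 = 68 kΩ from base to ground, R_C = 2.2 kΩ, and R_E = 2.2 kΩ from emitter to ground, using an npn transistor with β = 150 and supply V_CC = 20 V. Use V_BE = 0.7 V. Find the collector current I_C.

Thevenize the base divider: V_Th = V_CC·R_2/(R_1+R_2) = 20×68/168 = 8.1 V, R_Th = R_1‖R_2 = 40.5 kΩ.
Base-emitter loop: V_Th = I_B·R_Th + V_BE + (β+1)I_B·R_E, so I_B = (8.1 − 0.7) / (40.5 + 151×2.2) = 0.0198 mA.
I_C = β·I_B = 150×0.0198 = 2.98 mA, and I_E = (β+1)I_B = 3 mA.
V_CE = V_CC − I_C·R_C − I_E·R_E = 20 − 2.98×2.2 − 3×2.2 = 6.86 V.
V_CE = 6.86 V > 0.2 V confirms active-region operation.

I_C ≈ 3 mA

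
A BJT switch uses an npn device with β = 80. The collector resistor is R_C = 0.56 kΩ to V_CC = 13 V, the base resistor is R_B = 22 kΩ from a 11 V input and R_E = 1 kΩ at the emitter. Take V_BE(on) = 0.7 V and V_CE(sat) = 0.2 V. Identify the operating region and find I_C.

active; I_C ≈ 8 mA

Assume active. Base-emitter loop: I_B = (V_BB − V_BE)/(R_B + (β+1)R_E) = (11 − 0.7)/(22 + 81×1) = 0.1 mA.
I_C = β·I_B = 80×0.1 = 8 mA.
V_CE = V_CC − I_C·R_C − I_E·R_E = 13 − 8×0.56 − 8.1×1 = 0.42 V > V_CE(sat), so the active-region assumption holds.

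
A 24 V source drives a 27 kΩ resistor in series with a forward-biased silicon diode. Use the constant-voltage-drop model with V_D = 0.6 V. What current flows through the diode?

I ≈ 0.87 mA

KVL around the loop: 24 = V_D + I·R = 0.6 + I × 27 kΩ.
So I = (24 − 0.6) / 27 kΩ = 23.4 / 27 = 0.867 mA.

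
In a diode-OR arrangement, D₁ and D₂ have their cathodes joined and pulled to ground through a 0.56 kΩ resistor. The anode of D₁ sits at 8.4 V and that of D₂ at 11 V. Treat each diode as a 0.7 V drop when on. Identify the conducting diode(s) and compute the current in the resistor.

Only D₂ conducts; I_R ≈ 18 mA

Assume both conduct. Then node N would need to be at both 8.4−0.7 = 7.7 V and 11−0.7 = 10.3 V, which is impossible.
Assume only D₂ conducts: V_N = 11 − 0.7 = 10.3 V, so I_R = 10.3/0.56 = 18.4 mA.
Check D₁: its anode-to-cathode voltage is 8.4 − 10.3 = -1.9 V < 0.7 V, so it is off. The assumption is consistent.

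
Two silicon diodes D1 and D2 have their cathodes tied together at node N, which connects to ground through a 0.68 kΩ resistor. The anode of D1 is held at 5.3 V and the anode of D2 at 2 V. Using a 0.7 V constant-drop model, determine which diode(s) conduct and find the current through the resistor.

Only D1 conducts; I_R ≈ 6.8 mA

Assume both conduct. Then node N would need to be at both 5.3−0.7 = 4.6 V and 2−0.7 = 1.3 V, which is impossible.
Assume only D1 conducts: V_N = 5.3 − 0.7 = 4.6 V, so I_R = 4.6/0.68 = 6.76 mA.
Check D2: its anode-to-cathode voltage is 2 − 4.6 = -2.6 V < 0.7 V, so it is off. The assumption is consistent.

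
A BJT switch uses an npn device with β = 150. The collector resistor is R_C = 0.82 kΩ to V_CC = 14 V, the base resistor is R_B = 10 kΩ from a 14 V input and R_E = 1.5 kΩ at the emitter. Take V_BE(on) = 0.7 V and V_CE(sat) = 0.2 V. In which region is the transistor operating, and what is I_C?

saturation; I_C ≈ 5.7 mA

Assume active: I_B = (14 − 0.7)/(10 + 151×1.5) = 0.0562 mA, I_C = β·I_B = 8.44 mA.
Then V_CE = 14 − 8.44×0.82 − 8.49×1.5 = -5.65 V < 0.2 V — the active assumption fails.
Re-solve with V_CE = 0.2 V. KCL at the emitter: V_E/R_E = (V_BB−0.7−V_E)/R_B + (V_CC−0.2−V_E)/R_C, giving V_E = 9.14 V.
I_C = (V_CC − 0.2 − V_E)/R_C = (13.8 − 9.14)/0.82 = 5.68 mA.
Check: I_B = (13.3 − 9.14)/10 = 0.416 mA, and β·I_B = 62.4 mA > I_C, confirming saturation.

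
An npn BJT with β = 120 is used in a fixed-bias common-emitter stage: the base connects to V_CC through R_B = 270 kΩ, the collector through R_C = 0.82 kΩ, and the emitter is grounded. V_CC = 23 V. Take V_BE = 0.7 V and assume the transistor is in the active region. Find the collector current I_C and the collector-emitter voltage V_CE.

Base loop: V_CC = I_B·R_B + V_BE, so I_B = (23 − 0.7)/270 kΩ = 0.0826 mA.
In the active region I_C = β·I_B = 120 × 0.0826 = 9.91 mA.
Collector loop: V_CE = V_CC − I_C·R_C = 23 − 9.91×0.82 = 14.9 V.
Since V_CE = 14.9 V > V_CE(sat) ≈ 0.2 V, the transistor is in the active region as assumed.

I_C ≈ 9.9 mA, V_CE ≈ 15 V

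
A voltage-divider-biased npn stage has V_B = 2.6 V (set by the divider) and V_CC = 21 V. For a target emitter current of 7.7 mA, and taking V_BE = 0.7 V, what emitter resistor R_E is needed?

R_E ≈ 0.25 kΩ

V_E = V_B − V_BE = 2.6 − 0.7 = 1.9 V.
R_E = V_E / I_E = 1.9 / 7.7 = 0.247 kΩ.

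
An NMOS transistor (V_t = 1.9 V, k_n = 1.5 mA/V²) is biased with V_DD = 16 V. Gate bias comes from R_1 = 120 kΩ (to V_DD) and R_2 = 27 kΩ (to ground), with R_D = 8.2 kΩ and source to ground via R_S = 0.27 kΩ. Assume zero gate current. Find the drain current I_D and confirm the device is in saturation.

I_D ≈ 0.58 mA

V_G = V_DD·R_2/(R_1+R_2) = 16×27/147 = 2.94 V.
Assume saturation: I_D = (k_n/2)(V_GS − V_t)² with V_GS = V_G − I_D·R_S = 2.94 − 0.27·I_D.
Substituting gives 0.0547·I_D² − 1.42·I_D + 0.809 = 0, with roots I_D = 0.583 or 25.4 mA.
The root I_D = 25.4 mA gives V_GS = -3.92 V ≤ V_t, so take I_D = 0.583 mA.
Then V_GS = 2.78 V and V_DS = V_DD − I_D(R_D+R_S) = 16 − 0.583×8.47 = 11.1 V.
Saturation requires V_DS ≥ V_GS − V_t = 0.881 V; 11.1 ≥ 0.881 ✓.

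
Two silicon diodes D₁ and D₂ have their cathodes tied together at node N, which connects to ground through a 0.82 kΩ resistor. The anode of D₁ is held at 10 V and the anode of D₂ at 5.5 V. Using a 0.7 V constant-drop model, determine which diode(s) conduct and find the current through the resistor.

Only D₁ conducts; I_R ≈ 11 mA

Assume both conduct. Then node N would need to be at both 10−0.7 = 9.3 V and 5.5−0.7 = 4.8 V, which is impossible.
Assume only D₁ conducts: V_N = 10 − 0.7 = 9.3 V, so I_R = 9.3/0.82 = 11.3 mA.
Check D₂: its anode-to-cathode voltage is 5.5 − 9.3 = -3.8 V < 0.7 V, so it is off. The assumption is consistent.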